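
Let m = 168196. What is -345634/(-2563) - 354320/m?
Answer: 14306533526/107771587 ≈ 132.75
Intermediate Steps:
-345634/(-2563) - 354320/m = -345634/(-2563) - 354320/168196 = -345634*(-1/2563) - 354320*1/168196 = 345634/2563 - 88580/42049 = 14306533526/107771587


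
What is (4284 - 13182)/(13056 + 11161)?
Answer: -8898/24217 ≈ -0.36743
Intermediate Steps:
(4284 - 13182)/(13056 + 11161) = -8898/24217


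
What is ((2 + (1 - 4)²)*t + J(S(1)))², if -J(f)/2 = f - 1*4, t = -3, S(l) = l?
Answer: 729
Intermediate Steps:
J(f) = 8 - 2*f (J(f) = -2*(f - 1*4) = -2*(f - 4) = -2*(-4 + f) = 8 - 2*f)
((2 + (1 - 4)²)*t + J(S(1)))² = ((2 + (1 - 4)²)*(-3) + (8 - 2*1))² = ((2 + (-3)²)*(-3) + (8 - 2))² = ((2 + 9)*(-3) + 6)² = (11*(-3) + 6)² = (-33 + 6)² = (-27)² = 729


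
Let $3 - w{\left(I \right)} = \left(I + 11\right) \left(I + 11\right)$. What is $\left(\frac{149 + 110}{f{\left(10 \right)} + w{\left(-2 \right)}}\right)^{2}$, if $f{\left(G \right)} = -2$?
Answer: $\frac{67081}{6400} \approx 10.481$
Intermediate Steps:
$w{\left(I \right)} = 3 - \left(11 + I\right)^{2}$ ($w{\left(I \right)} = 3 - \left(I + 11\right) \left(I + 11\right) = 3 - \left(11 + I\right) \left(11 + I\right) = 3 - \left(11 + I\right)^{2}$)
$\left(\frac{149 + 110}{f{\left(10 \right)} + w{\left(-2 \right)}}\right)^{2} = \left(\frac{149 + 110}{-2 + \left(3 - \left(11 - 2\right)^{2}\right)}\right)^{2} = \left(\frac{259}{-2 + \left(3 - 9^{2}\right)}\right)^{2} = \left(\frac{259}{-2 + \left(3 - 81\right)}\right)^{2} = \left(\frac{259}{-2 - 78}\right)^{2} = \left(\frac{259}{-80}\right)^{2} = \left(259 \left(- \frac{1}{80}\right)\right)^{2} = \left(- \frac{259}{80}\right)^{2} = \frac{67081}{6400}$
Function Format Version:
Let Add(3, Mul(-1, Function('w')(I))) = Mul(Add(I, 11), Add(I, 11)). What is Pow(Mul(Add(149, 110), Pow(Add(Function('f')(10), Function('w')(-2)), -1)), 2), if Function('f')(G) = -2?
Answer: Rational(67081, 6400) ≈ 10.481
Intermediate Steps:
Function('w')(I) = Add(3, Mul(-1, Pow(Add(11, I), 2))) (Function('w')(I) = Add(3, Mul(-1, Mul(Add(I, 11), Add(I, 11)))) = Add(3, Mul(-1, Mul(Add(11, I), Add(11, I)))) = Add(3, Mul(-1, Pow(Add(11, I), 2))))
Pow(Mul(Add(149, 110), Pow(Add(Function('f')(10), Function('w')(-2)), -1)), 2) = Pow(Mul(Add(149, 110), Pow(Add(-2, Add(3, Mul(-1, Pow(Add(11, -2), 2)))), -1)), 2) = Pow(Mul(259, Pow(Add(-2, Add(3, Mul(-1, Pow(9, 2)))), -1)), 2) = Pow(Mul(259, Pow(Add(-2, Add(3, Mul(-1, 81))), -1)), 2) = Pow(Mul(259, Pow(Add(-2, Add(3, -81)), -1)), 2) = Pow(Mul(259, Pow(Add(-2, -78), -1)), 2) = Pow(Mul(259, Pow(-80, -1)), 2) = Pow(Mul(259, Rational(-1, 80)), 2) = Pow(Rational(-259, 80), 2) = Rational(67081, 6400)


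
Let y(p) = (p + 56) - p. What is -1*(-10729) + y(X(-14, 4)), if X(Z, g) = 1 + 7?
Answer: 10785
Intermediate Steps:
X(Z, g) = 8
y(p) = 56 (y(p) = (56 + p) - p = 56)
-1*(-10729) + y(X(-14, 4)) = -1*(-10729) + 56 = 10729 + 56 = 10785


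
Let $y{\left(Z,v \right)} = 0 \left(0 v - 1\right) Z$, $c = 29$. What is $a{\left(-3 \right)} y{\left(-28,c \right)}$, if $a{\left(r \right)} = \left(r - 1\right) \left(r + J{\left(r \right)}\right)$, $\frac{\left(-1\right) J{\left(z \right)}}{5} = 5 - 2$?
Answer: $0$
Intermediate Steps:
$J{\left(z \right)} = -15$ ($J{\left(z \right)} = - 5 \left(5 - 2\right) = \left(-5\right) 3 = -15$)
$y{\left(Z,v \right)} = 0$ ($y{\left(Z,v \right)} = 0 \left(0 - 1\right) Z = 0 \left(-1\right) Z = 0 Z = 0$)
$a{\left(r \right)} = \left(-1 + r\right) \left(-15 + r\right)$ ($a{\left(r \right)} = \left(r - 1\right) \left(r - 15\right) = \left(-1 + r\right) \left(-15 + r\right)$)
$a{\left(-3 \right)} y{\left(-28,c \right)} = \left(15 + \left(-3\right)^{2} - -48\right) 0 = \left(15 + 9 + 48\right) 0 = 72 \cdot 0 = 0$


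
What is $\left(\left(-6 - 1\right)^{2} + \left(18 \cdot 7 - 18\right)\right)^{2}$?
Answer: $24649$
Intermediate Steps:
$\left(\left(-6 - 1\right)^{2} + \left(18 \cdot 7 - 18\right)\right)^{2} = \left(\left(-7\right)^{2} + \left(126 - 18\right)\right)^{2} = \left(49 + 108\right)^{2} = 157^{2} = 24649$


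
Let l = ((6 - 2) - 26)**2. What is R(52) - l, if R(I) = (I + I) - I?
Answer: -432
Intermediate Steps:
l = 484 (l = (4 - 26)**2 = (-22)**2 = 484)
R(I) = I (R(I) = 2*I - I = I)
R(52) - l = 52 - 1*484 = 52 - 484 = -432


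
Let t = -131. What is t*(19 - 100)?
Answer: 10611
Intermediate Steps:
t*(19 - 100) = -131*(19 - 100) = -131*(-81) = 10611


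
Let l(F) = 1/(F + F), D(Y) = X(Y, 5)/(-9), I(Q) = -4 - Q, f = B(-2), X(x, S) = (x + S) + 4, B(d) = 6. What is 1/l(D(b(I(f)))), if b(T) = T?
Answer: 2/9 ≈ 0.22222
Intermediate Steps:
X(x, S) = 4 + S + x (X(x, S) = (S + x) + 4 = 4 + S + x)
f = 6
D(Y) = -1 - Y/9 (D(Y) = (4 + 5 + Y)/(-9) = (9 + Y)*(-⅑) = -1 - Y/9)
l(F) = 1/(2*F)
1/l(D(b(I(f)))) = 1/(1/(2*(-1 - (-4 - 1*6)/9))) = 1/(1/(2*(-1 - (-4 - 6)/9))) = 1/(1/(2*(-1 - ⅑*(-10)))) = 1/(1/(2*(-1 + 10/9))) = 1/(1/(2*(⅑))) = 1/((½)*9) = 1/(9/2) = 2/9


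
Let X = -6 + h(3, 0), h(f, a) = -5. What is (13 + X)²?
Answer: 4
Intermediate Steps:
X = -11 (X = -6 - 5 = -11)
(13 + X)² = (13 - 11)² = 2² = 4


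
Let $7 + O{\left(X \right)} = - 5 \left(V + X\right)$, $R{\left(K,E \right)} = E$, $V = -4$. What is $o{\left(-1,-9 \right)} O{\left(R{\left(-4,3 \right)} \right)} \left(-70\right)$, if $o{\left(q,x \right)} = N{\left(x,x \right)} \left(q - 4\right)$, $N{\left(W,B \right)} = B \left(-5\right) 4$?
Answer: $-126000$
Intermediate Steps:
$O{\left(X \right)} = 13 - 5 X$ ($O{\left(X \right)} = -7 - 5 \left(-4 + X\right) = -7 - \left(-20 + 5 X\right) = 13 - 5 X$)
$N{\left(W,B \right)} = - 20 B$ ($N{\left(W,B \right)} = - 5 B 4 = - 20 B$)
$o{\left(q,x \right)} = - 20 x \left(-4 + q\right)$ ($o{\left(q,x \right)} = - 20 x \left(q - 4\right) = - 20 x \left(-4 + q\right)$)
$o{\left(-1,-9 \right)} O{\left(R{\left(-4,3 \right)} \right)} \left(-70\right) = 20 \left(-9\right) \left(4 - -1\right) \left(13 - 15\right) \left(-70\right) = 20 \left(-9\right) \left(4 + 1\right) \left(13 - 15\right) \left(-70\right) = 20 \left(-9\right) 5 \left(-2\right) \left(-70\right) = \left(-900\right) \left(-2\right) \left(-70\right) = 1800 \left(-70\right) = -126000$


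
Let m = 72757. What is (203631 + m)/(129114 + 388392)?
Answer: 138194/258753 ≈ 0.53408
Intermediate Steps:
(203631 + m)/(129114 + 388392) = (203631 + 72757)/(129114 + 388392) = 276388/517506 = 276388*(1/517506) = 138194/258753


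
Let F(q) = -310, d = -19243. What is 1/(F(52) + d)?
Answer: -1/19553 ≈ -5.1143e-5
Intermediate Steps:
1/(F(52) + d) = 1/(-310 - 19243) = 1/(-19553) = -1/19553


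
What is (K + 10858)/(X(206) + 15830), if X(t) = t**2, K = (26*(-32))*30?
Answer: -7051/29133 ≈ -0.24203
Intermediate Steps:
K = -24960 (K = -832*30 = -24960)
(K + 10858)/(X(206) + 15830) = (-24960 + 10858)/(206**2 + 15830) = -14102/(42436 + 15830) = -14102/58266 = -14102*1/58266 = -7051/29133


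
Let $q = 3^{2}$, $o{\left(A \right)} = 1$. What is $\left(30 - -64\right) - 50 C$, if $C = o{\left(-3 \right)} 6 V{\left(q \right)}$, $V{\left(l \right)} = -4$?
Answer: $1294$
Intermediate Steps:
$q = 9$
$C = -24$ ($C = 1 \cdot 6 \left(-4\right) = 6 \left(-4\right) = -24$)
$\left(30 - -64\right) - 50 C = \left(30 - -64\right) - -1200 = \left(30 + 64\right) + 1200 = 94 + 1200 = 1294$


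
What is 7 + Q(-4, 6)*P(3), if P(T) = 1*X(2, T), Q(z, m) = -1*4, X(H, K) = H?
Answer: -1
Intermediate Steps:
Q(z, m) = -4
P(T) = 2 (P(T) = 1*2 = 2)
7 + Q(-4, 6)*P(3) = 7 - 4*2 = 7 - 8 = -1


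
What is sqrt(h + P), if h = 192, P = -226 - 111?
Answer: I*sqrt(145) ≈ 12.042*I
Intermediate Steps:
P = -337
sqrt(h + P) = sqrt(192 - 337) = sqrt(-145) = I*sqrt(145)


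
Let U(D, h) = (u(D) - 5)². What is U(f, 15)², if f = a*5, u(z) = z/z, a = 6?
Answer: 256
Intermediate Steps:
u(z) = 1
f = 30 (f = 6*5 = 30)
U(D, h) = 16 (U(D, h) = (1 - 5)² = (-4)² = 16)
U(f, 15)² = 16² = 256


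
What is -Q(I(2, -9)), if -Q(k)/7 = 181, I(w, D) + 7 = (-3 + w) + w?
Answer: 1267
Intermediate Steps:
I(w, D) = -10 + 2*w (I(w, D) = -7 + ((-3 + w) + w) = -7 + (-3 + 2*w) = -10 + 2*w)
Q(k) = -1267 (Q(k) = -7*181 = -1267)
-Q(I(2, -9)) = -1*(-1267) = 1267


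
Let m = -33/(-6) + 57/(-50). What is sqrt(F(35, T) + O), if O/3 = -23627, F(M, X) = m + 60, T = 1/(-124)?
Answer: 4*I*sqrt(110651)/5 ≈ 266.11*I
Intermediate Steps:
m = 109/25 (m = -33*(-1/6) + 57*(-1/50) = 11/2 - 57/50 = 109/25 ≈ 4.3600)
T = -1/124 ≈ -0.0080645
F(M, X) = 1609/25 (F(M, X) = 109/25 + 60 = 1609/25)
O = -70881 (O = 3*(-23627) = -70881)
sqrt(F(35, T) + O) = sqrt(1609/25 - 70881) = sqrt(-1770416/25) = 4*I*sqrt(110651)/5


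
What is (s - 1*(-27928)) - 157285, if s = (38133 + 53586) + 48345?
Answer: 10707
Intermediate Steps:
s = 140064 (s = 91719 + 48345 = 140064)
(s - 1*(-27928)) - 157285 = (140064 - 1*(-27928)) - 157285 = (140064 + 27928) - 157285 = 167992 - 157285 = 10707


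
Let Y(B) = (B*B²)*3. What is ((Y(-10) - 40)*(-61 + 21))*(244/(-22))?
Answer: -14835200/11 ≈ -1.3487e+6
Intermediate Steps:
Y(B) = 3*B³ (Y(B) = B³*3 = 3*B³)
((Y(-10) - 40)*(-61 + 21))*(244/(-22)) = ((3*(-10)³ - 40)*(-61 + 21))*(244/(-22)) = ((3*(-1000) - 40)*(-40))*(244*(-1/22)) = ((-3000 - 40)*(-40))*(-122/11) = -3040*(-40)*(-122/11) = 121600*(-122/11) = -14835200/11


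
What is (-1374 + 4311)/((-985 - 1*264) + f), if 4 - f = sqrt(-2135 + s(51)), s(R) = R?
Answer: -3656565/1552109 + 5874*I*sqrt(521)/1552109 ≈ -2.3559 + 0.086383*I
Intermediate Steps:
f = 4 - 2*I*sqrt(521) (f = 4 - sqrt(-2135 + 51) = 4 - sqrt(-2084) = 4 - 2*I*sqrt(521) ≈ 4.0 - 45.651*I)
(-1374 + 4311)/((-985 - 1*264) + f) = (-1374 + 4311)/((-985 - 1*264) + (4 - 2*I*sqrt(521))) = 2937/((-985 - 264) + (4 - 2*I*sqrt(521))) = 2937/(-1249 + (4 - 2*I*sqrt(521))) = 2937/(-1245 - 2*I*sqrt(521))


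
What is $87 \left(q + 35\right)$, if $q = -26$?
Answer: $783$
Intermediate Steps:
$87 \left(q + 35\right) = 87 \left(-26 + 35\right) = 87 \cdot 9 = 783$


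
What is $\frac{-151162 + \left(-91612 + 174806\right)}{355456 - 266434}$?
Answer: $- \frac{11328}{14837} \approx -0.7635$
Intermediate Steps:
$\frac{-151162 + \left(-91612 + 174806\right)}{355456 - 266434} = \frac{-151162 + 83194}{89022} = \left(-67968\right) \frac{1}{89022} = - \frac{11328}{14837}$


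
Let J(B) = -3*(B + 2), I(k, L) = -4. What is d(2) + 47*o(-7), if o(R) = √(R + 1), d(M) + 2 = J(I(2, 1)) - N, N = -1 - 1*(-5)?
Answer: 47*I*√6 ≈ 115.13*I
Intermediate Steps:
N = 4 (N = -1 + 5 = 4)
J(B) = -6 - 3*B (J(B) = -3*(2 + B) = -6 - 3*B)
d(M) = 0 (d(M) = -2 + ((-6 - 3*(-4)) - 1*4) = -2 + ((-6 + 12) - 4) = -2 + (6 - 4) = -2 + 2 = 0)
o(R) = √(1 + R)
d(2) + 47*o(-7) = 0 + 47*√(1 - 7) = 0 + 47*√(-6) = 0 + 47*(I*√6) = 0 + 47*I*√6 = 47*I*√6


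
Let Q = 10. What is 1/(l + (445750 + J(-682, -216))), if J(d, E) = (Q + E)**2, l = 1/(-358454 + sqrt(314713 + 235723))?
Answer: 62726394105342026/30622147432535510080393 + 2*sqrt(137609)/30622147432535510080393 ≈ 2.0484e-6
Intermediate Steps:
l = 1/(-358454 + 2*sqrt(137609)) (l = 1/(-358454 + sqrt(550436)) = 1/(-358454 + 2*sqrt(137609)) ≈ -2.7955e-6)
J(d, E) = (10 + E)**2
1/(l + (445750 + J(-682, -216))) = 1/((-179227/64244359840 - sqrt(137609)/64244359840) + (445750 + (10 - 216)**2)) = 1/((-179227/64244359840 - sqrt(137609)/64244359840) + (445750 + (-206)**2)) = 1/((-179227/64244359840 - sqrt(137609)/64244359840) + (445750 + 42436)) = 1/((-179227/64244359840 - sqrt(137609)/64244359840) + 488186) = 1/(31363197052671013/64244359840 - sqrt(137609)/64244359840)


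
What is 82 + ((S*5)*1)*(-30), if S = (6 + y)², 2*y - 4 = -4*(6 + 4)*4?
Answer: -777518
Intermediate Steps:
y = -78 (y = 2 + (-4*(6 + 4)*4)/2 = 2 + (-4*10*4)/2 = 2 + (-40*4)/2 = 2 + (½)*(-160) = 2 - 80 = -78)
S = 5184 (S = (6 - 78)² = (-72)² = 5184)
82 + ((S*5)*1)*(-30) = 82 + ((5184*5)*1)*(-30) = 82 + (25920*1)*(-30) = 82 + 25920*(-30) = 82 - 777600 = -777518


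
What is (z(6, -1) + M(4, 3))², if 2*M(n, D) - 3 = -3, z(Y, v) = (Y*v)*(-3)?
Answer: 324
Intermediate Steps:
z(Y, v) = -3*Y*v
M(n, D) = 0 (M(n, D) = 3/2 + (½)*(-3) = 3/2 - 3/2 = 0)
(z(6, -1) + M(4, 3))² = (-3*6*(-1) + 0)² = (18 + 0)² = 18² = 324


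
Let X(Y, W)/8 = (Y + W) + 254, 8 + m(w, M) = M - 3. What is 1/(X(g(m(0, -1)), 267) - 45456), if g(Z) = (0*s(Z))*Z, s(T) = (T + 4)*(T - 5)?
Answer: -1/41288 ≈ -2.4220e-5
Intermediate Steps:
s(T) = (-5 + T)*(4 + T) (s(T) = (4 + T)*(-5 + T) = (-5 + T)*(4 + T))
m(w, M) = -11 + M (m(w, M) = -8 + (M - 3) = -8 + (-3 + M) = -11 + M)
g(Z) = 0 (g(Z) = (0*(-20 + Z² - Z))*Z = 0*Z = 0)
X(Y, W) = 2032 + 8*W + 8*Y (X(Y, W) = 8*((Y + W) + 254) = 8*((W + Y) + 254) = 8*(254 + W + Y) = 2032 + 8*W + 8*Y)
1/(X(g(m(0, -1)), 267) - 45456) = 1/((2032 + 8*267 + 8*0) - 45456) = 1/((2032 + 2136 + 0) - 45456) = 1/(4168 - 45456) = 1/(-41288) = -1/41288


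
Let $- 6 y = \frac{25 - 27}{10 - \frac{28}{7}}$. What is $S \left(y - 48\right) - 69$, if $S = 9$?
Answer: $- \frac{1001}{2} \approx -500.5$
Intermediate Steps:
$y = \frac{1}{18}$ ($y = - \frac{\left(25 - 27\right) \frac{1}{10 - \frac{28}{7}}}{6} = - \frac{\left(-2\right) \frac{1}{10 - 4}}{6} = - \frac{\left(-2\right) \frac{1}{6}}{6} = \left(- \frac{1}{6}\right) \left(- \frac{1}{3}\right) = \frac{1}{18} \approx 0.055556$)
$S \left(y - 48\right) - 69 = 9 \left(\frac{1}{18} - 48\right) - 69 = 9 \left(- \frac{863}{18}\right) - 69 = - \frac{863}{2} - 69 = - \frac{1001}{2}$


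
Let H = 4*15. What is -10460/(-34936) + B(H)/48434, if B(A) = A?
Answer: 160175/532774 ≈ 0.30064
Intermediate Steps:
H = 60
-10460/(-34936) + B(H)/48434 = -10460/(-34936) + 60/48434 = -10460*(-1/34936) + 60*(1/48434) = 2615/8734 + 30/24217 = 160175/532774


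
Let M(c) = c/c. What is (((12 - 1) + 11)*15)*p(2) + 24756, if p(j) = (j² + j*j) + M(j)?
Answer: 27726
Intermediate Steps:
M(c) = 1
p(j) = 1 + 2*j² (p(j) = (j² + j*j) + 1 = (j² + j²) + 1 = 2*j² + 1 = 1 + 2*j²)
(((12 - 1) + 11)*15)*p(2) + 24756 = (((12 - 1) + 11)*15)*(1 + 2*2²) + 24756 = ((11 + 11)*15)*(1 + 2*4) + 24756 = (22*15)*(1 + 8) + 24756 = 330*9 + 24756 = 2970 + 24756 = 27726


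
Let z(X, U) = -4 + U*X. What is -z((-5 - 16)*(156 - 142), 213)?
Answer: 62626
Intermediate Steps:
-z((-5 - 16)*(156 - 142), 213) = -(-4 + 213*((-5 - 16)*(156 - 142))) = -(-4 + 213*(-21*14)) = -(-4 + 213*(-294)) = -(-4 - 62622) = -1*(-62626) = 62626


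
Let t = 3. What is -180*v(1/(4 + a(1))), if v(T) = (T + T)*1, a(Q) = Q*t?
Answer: -360/7 ≈ -51.429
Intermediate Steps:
a(Q) = 3*Q (a(Q) = Q*3 = 3*Q)
v(T) = 2*T (v(T) = (2*T)*1 = 2*T)
-180*v(1/(4 + a(1))) = -360/(4 + 3*1) = -360/(4 + 3) = -360/7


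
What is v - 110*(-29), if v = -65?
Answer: 3125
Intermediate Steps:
v - 110*(-29) = -65 - 110*(-29) = -65 + 3190 = 3125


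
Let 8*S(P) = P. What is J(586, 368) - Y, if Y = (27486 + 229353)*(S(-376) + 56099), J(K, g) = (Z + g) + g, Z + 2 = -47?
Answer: -14396338941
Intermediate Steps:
Z = -49 (Z = -2 - 47 = -49)
S(P) = P/8
J(K, g) = -49 + 2*g (J(K, g) = (-49 + g) + g = -49 + 2*g)
Y = 14396339628 (Y = (27486 + 229353)*((⅛)*(-376) + 56099) = 256839*(-47 + 56099) = 256839*56052 = 14396339628)
J(586, 368) - Y = (-49 + 2*368) - 1*14396339628 = (-49 + 736) - 14396339628 = 687 - 14396339628 = -14396338941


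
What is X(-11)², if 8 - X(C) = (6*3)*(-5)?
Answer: 9604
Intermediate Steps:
X(C) = 98 (X(C) = 8 - 6*3*(-5) = 8 - 18*(-5) = 8 - 1*(-90) = 8 + 90 = 98)
X(-11)² = 98² = 9604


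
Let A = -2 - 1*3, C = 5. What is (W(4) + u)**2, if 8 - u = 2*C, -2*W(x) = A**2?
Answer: 841/4 ≈ 210.25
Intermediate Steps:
A = -5 (A = -2 - 3 = -5)
W(x) = -25/2 (W(x) = -1/2*(-5)**2 = -1/2*25 = -25/2)
u = -2 (u = 8 - 2*5 = 8 - 1*10 = 8 - 10 = -2)
(W(4) + u)**2 = (-25/2 - 2)**2 = (-29/2)**2 = 841/4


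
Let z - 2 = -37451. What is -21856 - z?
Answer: 15593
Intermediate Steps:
z = -37449 (z = 2 - 37451 = -37449)
-21856 - z = -21856 - 1*(-37449) = -21856 + 37449 = 15593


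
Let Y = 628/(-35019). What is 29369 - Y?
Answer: 1028473639/35019 ≈ 29369.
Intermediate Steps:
Y = -628/35019 (Y = 628*(-1/35019) = -628/35019 ≈ -0.017933)
29369 - Y = 29369 - 1*(-628/35019) = 29369 + 628/35019 = 1028473639/35019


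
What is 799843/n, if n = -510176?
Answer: -799843/510176 ≈ -1.5678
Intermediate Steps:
799843/n = 799843/(-510176) = 799843*(-1/510176) = -799843/510176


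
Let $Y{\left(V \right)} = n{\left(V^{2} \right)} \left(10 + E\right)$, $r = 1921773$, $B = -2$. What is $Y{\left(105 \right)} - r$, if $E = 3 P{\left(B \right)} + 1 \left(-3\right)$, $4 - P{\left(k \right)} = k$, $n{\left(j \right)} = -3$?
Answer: $-1921848$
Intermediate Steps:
$P{\left(k \right)} = 4 - k$
$E = 15$ ($E = 3 \left(4 - -2\right) + 1 \left(-3\right) = 3 \left(4 + 2\right) - 3 = 3 \cdot 6 - 3 = 18 - 3 = 15$)
$Y{\left(V \right)} = -75$ ($Y{\left(V \right)} = - 3 \left(10 + 15\right) = \left(-3\right) 25 = -75$)
$Y{\left(105 \right)} - r = -75 - 1921773 = -1921848$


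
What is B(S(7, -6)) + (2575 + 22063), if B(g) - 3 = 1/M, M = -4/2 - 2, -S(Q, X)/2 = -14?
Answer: 98563/4 ≈ 24641.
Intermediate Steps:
S(Q, X) = 28 (S(Q, X) = -2*(-14) = 28)
M = -4 (M = -4*½ - 2 = -2 - 2 = -4)
B(g) = 11/4 (B(g) = 3 + 1/(-4) = 3 - ¼ = 11/4)
B(S(7, -6)) + (2575 + 22063) = 11/4 + (2575 + 22063) = 11/4 + 24638 = 98563/4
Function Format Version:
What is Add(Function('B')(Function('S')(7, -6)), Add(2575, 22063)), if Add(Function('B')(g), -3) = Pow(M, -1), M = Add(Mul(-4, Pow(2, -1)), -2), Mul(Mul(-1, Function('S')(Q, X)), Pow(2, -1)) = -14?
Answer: Rational(98563, 4) ≈ 24641.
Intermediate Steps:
Function('S')(Q, X) = 28 (Function('S')(Q, X) = Mul(-2, -14) = 28)
M = -4 (M = Add(Mul(-4, Rational(1, 2)), -2) = Add(-2, -2) = -4)
Function('B')(g) = Rational(11, 4) (Function('B')(g) = Add(3, Pow(-4, -1)) = Add(3, Rational(-1, 4)) = Rational(11, 4))
Add(Function('B')(Function('S')(7, -6)), Add(2575, 22063)) = Add(Rational(11, 4), Add(2575, 22063)) = Add(Rational(11, 4), 24638) = Rational(98563, 4)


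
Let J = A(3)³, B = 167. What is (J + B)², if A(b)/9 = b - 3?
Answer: 27889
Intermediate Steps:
A(b) = -27 + 9*b (A(b) = 9*(b - 3) = 9*(-3 + b) = -27 + 9*b)
J = 0 (J = (-27 + 9*3)³ = (-27 + 27)³ = 0³ = 0)
(J + B)² = (0 + 167)² = 167² = 27889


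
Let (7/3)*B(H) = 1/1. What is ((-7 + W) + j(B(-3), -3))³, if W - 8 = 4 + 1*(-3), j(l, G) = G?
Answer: -1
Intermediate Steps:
B(H) = 3/7 (B(H) = (3/7)/1 = (3/7)*1 = 3/7)
W = 9 (W = 8 + (4 + 1*(-3)) = 8 + (4 - 3) = 8 + 1 = 9)
((-7 + W) + j(B(-3), -3))³ = ((-7 + 9) - 3)³ = (2 - 3)³ = (-1)³ = -1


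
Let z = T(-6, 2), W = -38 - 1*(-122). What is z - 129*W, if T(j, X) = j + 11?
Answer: -10831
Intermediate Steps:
W = 84 (W = -38 + 122 = 84)
T(j, X) = 11 + j
z = 5 (z = 11 - 6 = 5)
z - 129*W = 5 - 129*84 = 5 - 10836 = -10831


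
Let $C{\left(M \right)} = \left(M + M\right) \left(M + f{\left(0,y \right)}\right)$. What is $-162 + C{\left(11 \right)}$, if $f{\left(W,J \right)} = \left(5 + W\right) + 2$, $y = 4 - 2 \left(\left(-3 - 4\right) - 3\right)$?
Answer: $234$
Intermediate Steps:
$y = 24$ ($y = 4 - 2 \left(-7 - 3\right) = 4 - -20 = 4 + 20 = 24$)
$f{\left(W,J \right)} = 7 + W$
$C{\left(M \right)} = 2 M \left(7 + M\right)$ ($C{\left(M \right)} = \left(M + M\right) \left(M + \left(7 + 0\right)\right) = 2 M \left(M + 7\right) = 2 M \left(7 + M\right)$)
$-162 + C{\left(11 \right)} = -162 + 2 \cdot 11 \left(7 + 11\right) = -162 + 2 \cdot 11 \cdot 18 = -162 + 396 = 234$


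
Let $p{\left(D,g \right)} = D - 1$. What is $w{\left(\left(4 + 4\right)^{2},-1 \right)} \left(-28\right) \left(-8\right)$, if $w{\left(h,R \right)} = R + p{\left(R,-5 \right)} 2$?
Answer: $-1120$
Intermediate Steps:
$p{\left(D,g \right)} = -1 + D$
$w{\left(h,R \right)} = -2 + 3 R$ ($w{\left(h,R \right)} = R + \left(-1 + R\right) 2 = R + \left(-2 + 2 R\right) = -2 + 3 R$)
$w{\left(\left(4 + 4\right)^{2},-1 \right)} \left(-28\right) \left(-8\right) = \left(-2 + 3 \left(-1\right)\right) \left(-28\right) \left(-8\right) = \left(-2 - 3\right) \left(-28\right) \left(-8\right) = \left(-5\right) \left(-28\right) \left(-8\right) = 140 \left(-8\right) = -1120$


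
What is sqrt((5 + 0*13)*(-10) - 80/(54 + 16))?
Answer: I*sqrt(2506)/7 ≈ 7.1514*I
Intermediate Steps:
sqrt((5 + 0*13)*(-10) - 80/(54 + 16)) = sqrt((5 + 0)*(-10) - 80/70) = sqrt(5*(-10) + (1/70)*(-80)) = sqrt(-50 - 8/7) = sqrt(-358/7) = I*sqrt(2506)/7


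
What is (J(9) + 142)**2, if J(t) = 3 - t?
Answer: 18496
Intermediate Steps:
(J(9) + 142)**2 = ((3 - 1*9) + 142)**2 = ((3 - 9) + 142)**2 = (-6 + 142)**2 = 136**2 = 18496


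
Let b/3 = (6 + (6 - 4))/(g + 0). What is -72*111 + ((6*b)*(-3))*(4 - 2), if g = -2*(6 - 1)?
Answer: -39528/5 ≈ -7905.6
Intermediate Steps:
g = -10 (g = -2*5 = -10)
b = -12/5 (b = 3*((6 + (6 - 4))/(-10 + 0)) = 3*((6 + 2)/(-10)) = 3*(8*(-⅒)) = 3*(-⅘) = -12/5 ≈ -2.4000)
-72*111 + ((6*b)*(-3))*(4 - 2) = -72*111 + ((6*(-12/5))*(-3))*(4 - 2) = -7992 - 72/5*(-3)*2 = -7992 + (216/5)*2 = -7992 + 432/5 = -39528/5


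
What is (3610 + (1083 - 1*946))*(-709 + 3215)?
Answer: 9389982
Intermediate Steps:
(3610 + (1083 - 1*946))*(-709 + 3215) = (3610 + (1083 - 946))*2506 = (3610 + 137)*2506 = 3747*2506 = 9389982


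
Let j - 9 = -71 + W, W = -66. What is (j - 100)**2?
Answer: 51984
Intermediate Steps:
j = -128 (j = 9 + (-71 - 66) = 9 - 137 = -128)
(j - 100)**2 = (-128 - 100)**2 = (-228)**2 = 51984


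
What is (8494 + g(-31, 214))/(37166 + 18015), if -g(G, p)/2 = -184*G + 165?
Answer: -3244/55181 ≈ -0.058788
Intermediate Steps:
g(G, p) = -330 + 368*G (g(G, p) = -2*(-184*G + 165) = -2*(165 - 184*G) = -330 + 368*G)
(8494 + g(-31, 214))/(37166 + 18015) = (8494 + (-330 + 368*(-31)))/(37166 + 18015) = (8494 + (-330 - 11408))/55181 = (8494 - 11738)*(1/55181) = -3244*1/55181 = -3244/55181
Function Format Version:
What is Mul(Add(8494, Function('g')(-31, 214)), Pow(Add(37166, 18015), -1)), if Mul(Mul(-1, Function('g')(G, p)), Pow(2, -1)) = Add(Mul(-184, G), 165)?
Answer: Rational(-3244, 55181) ≈ -0.058788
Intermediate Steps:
Function('g')(G, p) = Add(-330, Mul(368, G)) (Function('g')(G, p) = Mul(-2, Add(Mul(-184, G), 165)) = Mul(-2, Add(165, Mul(-184, G))) = Add(-330, Mul(368, G)))
Mul(Add(8494, Function('g')(-31, 214)), Pow(Add(37166, 18015), -1)) = Mul(Add(8494, Add(-330, Mul(368, -31))), Pow(Add(37166, 18015), -1)) = Mul(Add(8494, Add(-330, -11408)), Pow(55181, -1)) = Mul(Add(8494, -11738), Rational(1, 55181)) = Mul(-3244, Rational(1, 55181)) = Rational(-3244, 55181)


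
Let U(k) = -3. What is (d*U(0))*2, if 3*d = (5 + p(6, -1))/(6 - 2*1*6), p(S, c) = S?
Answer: 11/3 ≈ 3.6667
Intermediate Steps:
d = -11/18 (d = ((5 + 6)/(6 - 2*1*6))/3 = (11/(6 - 2*6))/3 = (11/(6 - 12))/3 = (11/(-6))/3 = (11*(-⅙))/3 = (⅓)*(-11/6) = -11/18 ≈ -0.61111)
(d*U(0))*2 = -11/18*(-3)*2 = (11/6)*2 = 11/3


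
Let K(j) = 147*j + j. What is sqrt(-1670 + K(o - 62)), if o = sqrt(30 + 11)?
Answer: sqrt(-10846 + 148*sqrt(41)) ≈ 99.49*I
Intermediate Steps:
o = sqrt(41) ≈ 6.4031
K(j) = 148*j
sqrt(-1670 + K(o - 62)) = sqrt(-1670 + 148*(sqrt(41) - 62)) = sqrt(-1670 + 148*(-62 + sqrt(41))) = sqrt(-1670 + (-9176 + 148*sqrt(41))) = sqrt(-10846 + 148*sqrt(41))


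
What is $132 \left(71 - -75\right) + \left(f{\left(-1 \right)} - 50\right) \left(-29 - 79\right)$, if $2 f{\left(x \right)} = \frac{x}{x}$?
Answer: $24618$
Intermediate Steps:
$f{\left(x \right)} = \frac{1}{2}$ ($f{\left(x \right)} = \frac{x \frac{1}{x}}{2} = \frac{1}{2} \cdot 1 = \frac{1}{2}$)
$132 \left(71 - -75\right) + \left(f{\left(-1 \right)} - 50\right) \left(-29 - 79\right) = 132 \left(71 - -75\right) + \left(\frac{1}{2} - 50\right) \left(-29 - 79\right) = 132 \left(71 + 75\right) - -5346 = 132 \cdot 146 + 5346 = 19272 + 5346 = 24618$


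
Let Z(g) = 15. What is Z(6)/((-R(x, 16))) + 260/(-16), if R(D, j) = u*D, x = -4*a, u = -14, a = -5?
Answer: -907/56 ≈ -16.196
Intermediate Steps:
x = 20 (x = -4*(-5) = 20)
R(D, j) = -14*D
Z(6)/((-R(x, 16))) + 260/(-16) = 15/((-(-14)*20)) + 260/(-16) = 15/((-1*(-280))) + 260*(-1/16) = 15/280 - 65/4 = 15*(1/280) - 65/4 = 3/56 - 65/4 = -907/56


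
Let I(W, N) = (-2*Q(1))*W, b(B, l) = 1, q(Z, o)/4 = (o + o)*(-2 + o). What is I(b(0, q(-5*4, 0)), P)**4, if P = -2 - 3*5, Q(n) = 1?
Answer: 16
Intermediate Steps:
q(Z, o) = 8*o*(-2 + o) (q(Z, o) = 4*((o + o)*(-2 + o)) = 4*((2*o)*(-2 + o)) = 4*(2*o*(-2 + o)) = 8*o*(-2 + o))
P = -17 (P = -2 - 15 = -17)
I(W, N) = -2*W (I(W, N) = (-2*1)*W = -2*W)
I(b(0, q(-5*4, 0)), P)**4 = (-2*1)**4 = (-2)**4 = 16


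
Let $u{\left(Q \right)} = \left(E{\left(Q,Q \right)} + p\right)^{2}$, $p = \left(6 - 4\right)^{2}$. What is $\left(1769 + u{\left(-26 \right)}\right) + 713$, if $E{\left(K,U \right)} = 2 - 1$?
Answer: $2507$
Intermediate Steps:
$E{\left(K,U \right)} = 1$ ($E{\left(K,U \right)} = 2 - 1 = 1$)
$p = 4$ ($p = 2^{2} = 4$)
$u{\left(Q \right)} = 25$ ($u{\left(Q \right)} = \left(1 + 4\right)^{2} = 5^{2} = 25$)
$\left(1769 + u{\left(-26 \right)}\right) + 713 = \left(1769 + 25\right) + 713 = 1794 + 713 = 2507$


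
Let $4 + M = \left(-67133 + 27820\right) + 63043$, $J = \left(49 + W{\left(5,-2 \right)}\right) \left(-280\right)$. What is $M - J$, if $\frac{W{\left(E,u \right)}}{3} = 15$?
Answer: $50046$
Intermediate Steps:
$W{\left(E,u \right)} = 45$ ($W{\left(E,u \right)} = 3 \cdot 15 = 45$)
$J = -26320$ ($J = \left(49 + 45\right) \left(-280\right) = 94 \left(-280\right) = -26320$)
$M = 23726$ ($M = -4 + \left(\left(-67133 + 27820\right) + 63043\right) = -4 + \left(-39313 + 63043\right) = -4 + 23730 = 23726$)
$M - J = 23726 - -26320 = 23726 + 26320 = 50046$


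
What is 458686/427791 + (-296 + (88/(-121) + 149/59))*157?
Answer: -12823639749005/277636359 ≈ -46189.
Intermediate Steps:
458686/427791 + (-296 + (88/(-121) + 149/59))*157 = 458686*(1/427791) + (-296 + (88*(-1/121) + 149*(1/59)))*157 = 458686/427791 + (-296 + (-8/11 + 149/59))*157 = 458686/427791 + (-296 + 1167/649)*157 = 458686/427791 - 190937/649*157 = 458686/427791 - 29977109/649 = -12823639749005/277636359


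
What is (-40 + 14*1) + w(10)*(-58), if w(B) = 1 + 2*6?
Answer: -780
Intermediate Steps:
w(B) = 13 (w(B) = 1 + 12 = 13)
(-40 + 14*1) + w(10)*(-58) = (-40 + 14*1) + 13*(-58) = (-40 + 14) - 754 = -26 - 754 = -780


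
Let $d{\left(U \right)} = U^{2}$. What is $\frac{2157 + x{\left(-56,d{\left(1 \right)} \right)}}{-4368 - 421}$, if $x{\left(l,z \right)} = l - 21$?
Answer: $- \frac{2080}{4789} \approx -0.43433$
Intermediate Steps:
$x{\left(l,z \right)} = -21 + l$ ($x{\left(l,z \right)} = l - 21 = -21 + l$)
$\frac{2157 + x{\left(-56,d{\left(1 \right)} \right)}}{-4368 - 421} = \frac{2157 - 77}{-4368 - 421} = \frac{2157 - 77}{-4789} = 2080 \left(- \frac{1}{4789}\right) = - \frac{2080}{4789}$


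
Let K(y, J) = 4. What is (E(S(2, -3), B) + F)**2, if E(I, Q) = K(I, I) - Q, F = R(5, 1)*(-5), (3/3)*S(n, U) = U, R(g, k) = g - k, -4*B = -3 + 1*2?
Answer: 4225/16 ≈ 264.06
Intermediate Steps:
B = 1/4 (B = -(-3 + 1*2)/4 = -(-3 + 2)/4 = -1/4*(-1) = 1/4 ≈ 0.25000)
S(n, U) = U
F = -20 (F = (5 - 1*1)*(-5) = (5 - 1)*(-5) = 4*(-5) = -20)
E(I, Q) = 4 - Q
(E(S(2, -3), B) + F)**2 = ((4 - 1*1/4) - 20)**2 = ((4 - 1/4) - 20)**2 = (15/4 - 20)**2 = (-65/4)**2 = 4225/16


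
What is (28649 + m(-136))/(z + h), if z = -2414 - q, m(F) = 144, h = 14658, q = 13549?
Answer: -28793/1305 ≈ -22.064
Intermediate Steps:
z = -15963 (z = -2414 - 1*13549 = -2414 - 13549 = -15963)
(28649 + m(-136))/(z + h) = (28649 + 144)/(-15963 + 14658) = 28793/(-1305) = 28793*(-1/1305) = -28793/1305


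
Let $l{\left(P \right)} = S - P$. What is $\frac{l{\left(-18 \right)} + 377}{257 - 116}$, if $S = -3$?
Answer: $\frac{392}{141} \approx 2.7801$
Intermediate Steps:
$l{\left(P \right)} = -3 - P$
$\frac{l{\left(-18 \right)} + 377}{257 - 116} = \frac{\left(-3 - -18\right) + 377}{257 - 116} = \frac{\left(-3 + 18\right) + 377}{141} = \left(15 + 377\right) \frac{1}{141} = 392 \cdot \frac{1}{141} = \frac{392}{141}$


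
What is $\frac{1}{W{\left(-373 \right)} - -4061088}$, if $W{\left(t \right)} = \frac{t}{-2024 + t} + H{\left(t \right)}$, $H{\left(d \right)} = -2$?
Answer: $\frac{2397}{9734423515} \approx 2.4624 \cdot 10^{-7}$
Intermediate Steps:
$W{\left(t \right)} = -2 + \frac{t}{-2024 + t}$ ($W{\left(t \right)} = \frac{t}{-2024 + t} - 2 = -2 + \frac{t}{-2024 + t}$)
$\frac{1}{W{\left(-373 \right)} - -4061088} = \frac{1}{\frac{4048 - -373}{-2024 - 373} - -4061088} = \frac{1}{\frac{4048 + 373}{-2397} + 4061088} = \frac{1}{\left(- \frac{1}{2397}\right) 4421 + 4061088} = \frac{1}{- \frac{4421}{2397} + 4061088} = \frac{1}{\frac{9734423515}{2397}} = \frac{2397}{9734423515}$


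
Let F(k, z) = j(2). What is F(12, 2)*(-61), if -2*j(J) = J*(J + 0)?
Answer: 122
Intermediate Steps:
j(J) = -J**2/2 (j(J) = -J*(J + 0)/2 = -J*J/2 = -J**2/2)
F(k, z) = -2 (F(k, z) = -1/2*2**2 = -1/2*4 = -2)
F(12, 2)*(-61) = -2*(-61) = 122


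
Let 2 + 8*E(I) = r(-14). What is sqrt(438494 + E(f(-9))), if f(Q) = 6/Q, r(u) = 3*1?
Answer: sqrt(7015906)/4 ≈ 662.19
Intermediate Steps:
r(u) = 3
E(I) = 1/8 (E(I) = -1/4 + (1/8)*3 = -1/4 + 3/8 = 1/8)
sqrt(438494 + E(f(-9))) = sqrt(438494 + 1/8) = sqrt(3507953/8) = sqrt(7015906)/4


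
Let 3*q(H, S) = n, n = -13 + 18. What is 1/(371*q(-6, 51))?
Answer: 3/1855 ≈ 0.0016173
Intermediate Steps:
n = 5
q(H, S) = 5/3 (q(H, S) = (⅓)*5 = 5/3)
1/(371*q(-6, 51)) = 1/(371*(5/3)) = 1/(1855/3) = 3/1855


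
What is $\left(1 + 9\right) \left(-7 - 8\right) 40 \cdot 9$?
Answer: $-54000$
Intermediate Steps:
$\left(1 + 9\right) \left(-7 - 8\right) 40 \cdot 9 = 10 \left(-15\right) 40 \cdot 9 = \left(-150\right) 40 \cdot 9 = \left(-6000\right) 9 = -54000$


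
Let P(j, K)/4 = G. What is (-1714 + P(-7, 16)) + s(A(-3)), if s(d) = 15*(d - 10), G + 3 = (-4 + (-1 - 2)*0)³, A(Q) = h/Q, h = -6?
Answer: -2102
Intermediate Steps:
A(Q) = -6/Q
G = -67 (G = -3 + (-4 + (-1 - 2)*0)³ = -3 + (-4 - 3*0)³ = -3 + (-4 + 0)³ = -3 + (-4)³ = -3 - 64 = -67)
s(d) = -150 + 15*d (s(d) = 15*(-10 + d) = -150 + 15*d)
P(j, K) = -268 (P(j, K) = 4*(-67) = -268)
(-1714 + P(-7, 16)) + s(A(-3)) = (-1714 - 268) + (-150 + 15*(-6/(-3))) = -1982 + (-150 + 15*(-6*(-⅓))) = -1982 + (-150 + 15*2) = -1982 + (-150 + 30) = -1982 - 120 = -2102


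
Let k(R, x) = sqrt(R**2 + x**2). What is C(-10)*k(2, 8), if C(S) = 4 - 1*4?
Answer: 0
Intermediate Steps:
C(S) = 0 (C(S) = 4 - 4 = 0)
C(-10)*k(2, 8) = 0*sqrt(2**2 + 8**2) = 0*sqrt(4 + 64) = 0*sqrt(68) = 0*(2*sqrt(17)) = 0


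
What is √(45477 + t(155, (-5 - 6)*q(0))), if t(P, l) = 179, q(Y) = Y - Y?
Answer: 2*√11414 ≈ 213.67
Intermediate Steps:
q(Y) = 0
√(45477 + t(155, (-5 - 6)*q(0))) = √(45477 + 179) = √45656 = 2*√11414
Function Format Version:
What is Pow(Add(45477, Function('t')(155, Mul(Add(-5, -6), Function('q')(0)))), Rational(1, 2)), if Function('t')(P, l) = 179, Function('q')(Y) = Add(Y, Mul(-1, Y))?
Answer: Mul(2, Pow(11414, Rational(1, 2))) ≈ 213.67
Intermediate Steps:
Function('q')(Y) = 0
Pow(Add(45477, Function('t')(155, Mul(Add(-5, -6), Function('q')(0)))), Rational(1, 2)) = Pow(Add(45477, 179), Rational(1, 2)) = Pow(45656, Rational(1, 2)) = Mul(2, Pow(11414, Rational(1, 2)))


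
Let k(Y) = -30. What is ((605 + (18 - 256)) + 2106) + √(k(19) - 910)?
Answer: 2473 + 2*I*√235 ≈ 2473.0 + 30.659*I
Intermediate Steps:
((605 + (18 - 256)) + 2106) + √(k(19) - 910) = ((605 + (18 - 256)) + 2106) + √(-30 - 910) = ((605 - 238) + 2106) + √(-940) = (367 + 2106) + 2*I*√235 = 2473 + 2*I*√235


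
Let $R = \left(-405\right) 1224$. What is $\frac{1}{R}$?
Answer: $- \frac{1}{495720} \approx -2.0173 \cdot 10^{-6}$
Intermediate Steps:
$R = -495720$
$\frac{1}{R} = \frac{1}{-495720} = - \frac{1}{495720}$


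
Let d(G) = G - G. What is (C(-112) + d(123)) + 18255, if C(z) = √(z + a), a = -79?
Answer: 18255 + I*√191 ≈ 18255.0 + 13.82*I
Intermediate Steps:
d(G) = 0
C(z) = √(-79 + z) (C(z) = √(z - 79) = √(-79 + z))
(C(-112) + d(123)) + 18255 = (√(-79 - 112) + 0) + 18255 = (√(-191) + 0) + 18255 = (I*√191 + 0) + 18255 = I*√191 + 18255 = 18255 + I*√191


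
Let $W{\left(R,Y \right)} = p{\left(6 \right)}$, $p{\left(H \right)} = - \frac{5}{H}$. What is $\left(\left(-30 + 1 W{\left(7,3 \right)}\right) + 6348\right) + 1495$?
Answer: $\frac{46873}{6} \approx 7812.2$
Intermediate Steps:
$W{\left(R,Y \right)} = - \frac{5}{6}$
$\left(\left(-30 + 1 W{\left(7,3 \right)}\right) + 6348\right) + 1495 = \left(\left(-30 + 1 \left(- \frac{5}{6}\right)\right) + 6348\right) + 1495 = \left(\left(-30 - \frac{5}{6}\right) + 6348\right) + 1495 = \left(- \frac{185}{6} + 6348\right) + 1495 = \frac{37903}{6} + 1495 = \frac{46873}{6}$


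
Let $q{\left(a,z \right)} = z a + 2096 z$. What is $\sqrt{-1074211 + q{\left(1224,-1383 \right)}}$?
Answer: $i \sqrt{5665771} \approx 2380.3 i$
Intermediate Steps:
$q{\left(a,z \right)} = 2096 z + a z$ ($q{\left(a,z \right)} = a z + 2096 z = 2096 z + a z$)
$\sqrt{-1074211 + q{\left(1224,-1383 \right)}} = \sqrt{-1074211 - 1383 \left(2096 + 1224\right)} = \sqrt{-1074211 - 4591560} = \sqrt{-5665771} = i \sqrt{5665771}$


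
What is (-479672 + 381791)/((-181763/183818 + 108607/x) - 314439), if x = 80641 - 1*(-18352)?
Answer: 1781110730114394/5721748694604419 ≈ 0.31129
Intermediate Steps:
x = 98993 (x = 80641 + 18352 = 98993)
(-479672 + 381791)/((-181763/183818 + 108607/x) - 314439) = (-479672 + 381791)/((-181763/183818 + 108607/98993) - 314439) = -97881/((-181763*1/183818 + 108607*(1/98993)) - 314439) = -97881/((-181763/183818 + 108607/98993) - 314439) = -97881/(1970656867/18196695274 - 314439) = -97881/(-5721748694604419/18196695274) = -97881*(-18196695274/5721748694604419) = 1781110730114394/5721748694604419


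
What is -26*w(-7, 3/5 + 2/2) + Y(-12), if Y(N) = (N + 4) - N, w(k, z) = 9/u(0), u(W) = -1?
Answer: 238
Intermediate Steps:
w(k, z) = -9 (w(k, z) = 9/(-1) = 9*(-1) = -9)
Y(N) = 4 (Y(N) = (4 + N) - N = 4)
-26*w(-7, 3/5 + 2/2) + Y(-12) = -26*(-9) + 4 = 234 + 4 = 238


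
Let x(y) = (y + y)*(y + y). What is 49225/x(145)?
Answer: 1969/3364 ≈ 0.58531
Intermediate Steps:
x(y) = 4*y² (x(y) = (2*y)*(2*y) = 4*y²)
49225/x(145) = 49225/((4*145²)) = 49225/((4*21025)) = 49225/84100 = 49225*(1/84100) = 1969/3364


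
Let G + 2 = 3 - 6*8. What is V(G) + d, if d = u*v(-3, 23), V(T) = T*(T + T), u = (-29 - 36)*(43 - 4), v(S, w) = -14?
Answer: 39908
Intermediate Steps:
G = -47 (G = -2 + (3 - 6*8) = -2 + (3 - 48) = -2 - 45 = -47)
u = -2535 (u = -65*39 = -2535)
V(T) = 2*T² (V(T) = T*(2*T) = 2*T²)
d = 35490 (d = -2535*(-14) = 35490)
V(G) + d = 2*(-47)² + 35490 = 2*2209 + 35490 = 4418 + 35490 = 39908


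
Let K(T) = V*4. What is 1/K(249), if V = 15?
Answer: 1/60 ≈ 0.016667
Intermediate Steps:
K(T) = 60 (K(T) = 15*4 = 60)
1/K(249) = 1/60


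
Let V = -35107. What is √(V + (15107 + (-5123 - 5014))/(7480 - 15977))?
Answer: 9*I*√31292998013/8497 ≈ 187.37*I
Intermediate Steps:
√(V + (15107 + (-5123 - 5014))/(7480 - 15977)) = √(-35107 + (15107 + (-5123 - 5014))/(7480 - 15977)) = √(-35107 + (15107 - 10137)/(-8497)) = √(-35107 + 4970*(-1/8497)) = √(-35107 - 4970/8497) = √(-298309149/8497) = 9*I*√31292998013/8497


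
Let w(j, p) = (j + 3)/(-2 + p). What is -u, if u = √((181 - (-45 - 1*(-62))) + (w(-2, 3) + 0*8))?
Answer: -√165 ≈ -12.845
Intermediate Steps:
w(j, p) = (3 + j)/(-2 + p)
u = √165 (u = √((181 - (-45 - 1*(-62))) + ((3 - 2)/(-2 + 3) + 0*8)) = √((181 - (-45 + 62)) + (1/1 + 0)) = √((181 - 1*17) + (1*1 + 0)) = √((181 - 17) + (1 + 0)) = √(164 + 1) = √165 ≈ 12.845)
-u = -√165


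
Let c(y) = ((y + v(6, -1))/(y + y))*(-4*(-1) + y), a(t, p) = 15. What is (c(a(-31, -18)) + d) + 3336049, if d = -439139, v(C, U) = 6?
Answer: 28969233/10 ≈ 2.8969e+6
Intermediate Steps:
c(y) = (4 + y)*(6 + y)/(2*y) (c(y) = ((y + 6)/(y + y))*(-4*(-1) + y) = ((6 + y)/((2*y)))*(4 + y) = ((6 + y)*(1/(2*y)))*(4 + y) = ((6 + y)/(2*y))*(4 + y) = (4 + y)*(6 + y)/(2*y))
(c(a(-31, -18)) + d) + 3336049 = ((5 + (1/2)*15 + 12/15) - 439139) + 3336049 = ((5 + 15/2 + 12*(1/15)) - 439139) + 3336049 = ((5 + 15/2 + 4/5) - 439139) + 3336049 = (133/10 - 439139) + 3336049 = -4391257/10 + 3336049 = 28969233/10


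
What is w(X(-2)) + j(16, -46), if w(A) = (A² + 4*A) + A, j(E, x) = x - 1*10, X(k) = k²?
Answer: -20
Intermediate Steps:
j(E, x) = -10 + x (j(E, x) = x - 10 = -10 + x)
w(A) = A² + 5*A
w(X(-2)) + j(16, -46) = (-2)²*(5 + (-2)²) + (-10 - 46) = 4*(5 + 4) - 56 = 4*9 - 56 = 36 - 56 = -20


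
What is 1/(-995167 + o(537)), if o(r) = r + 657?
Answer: -1/993973 ≈ -1.0061e-6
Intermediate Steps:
o(r) = 657 + r
1/(-995167 + o(537)) = 1/(-995167 + (657 + 537)) = 1/(-995167 + 1194) = 1/(-993973) = -1/993973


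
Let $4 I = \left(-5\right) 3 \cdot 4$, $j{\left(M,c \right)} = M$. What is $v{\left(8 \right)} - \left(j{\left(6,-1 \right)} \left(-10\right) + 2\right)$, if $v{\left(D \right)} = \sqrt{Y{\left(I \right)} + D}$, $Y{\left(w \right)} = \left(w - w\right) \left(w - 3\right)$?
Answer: $58 + 2 \sqrt{2} \approx 60.828$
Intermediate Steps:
$I = -15$ ($I = \frac{\left(-5\right) 3 \cdot 4}{4} = \frac{\left(-15\right) 4}{4} = \frac{1}{4} \left(-60\right) = -15$)
$Y{\left(w \right)} = 0$ ($Y{\left(w \right)} = 0 \left(-3 + w\right) = 0$)
$v{\left(D \right)} = \sqrt{D}$ ($v{\left(D \right)} = \sqrt{0 + D} = \sqrt{D}$)
$v{\left(8 \right)} - \left(j{\left(6,-1 \right)} \left(-10\right) + 2\right) = \sqrt{8} - \left(6 \left(-10\right) + 2\right) = 2 \sqrt{2} - \left(-60 + 2\right) = 2 \sqrt{2} - -58 = 2 \sqrt{2} + 58 = 58 + 2 \sqrt{2}$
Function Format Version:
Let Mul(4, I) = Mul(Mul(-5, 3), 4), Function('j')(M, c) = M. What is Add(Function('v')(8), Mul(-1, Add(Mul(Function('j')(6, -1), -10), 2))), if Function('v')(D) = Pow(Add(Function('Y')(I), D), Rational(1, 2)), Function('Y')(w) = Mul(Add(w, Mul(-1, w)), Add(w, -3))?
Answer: Add(58, Mul(2, Pow(2, Rational(1, 2)))) ≈ 60.828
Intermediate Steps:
I = -15 (I = Mul(Rational(1, 4), Mul(Mul(-5, 3), 4)) = Mul(Rational(1, 4), Mul(-15, 4)) = Mul(Rational(1, 4), -60) = -15)
Function('Y')(w) = 0 (Function('Y')(w) = Mul(0, Add(-3, w)) = 0)
Function('v')(D) = Pow(D, Rational(1, 2)) (Function('v')(D) = Pow(Add(0, D), Rational(1, 2)) = Pow(D, Rational(1, 2)))
Add(Function('v')(8), Mul(-1, Add(Mul(Function('j')(6, -1), -10), 2))) = Add(Pow(8, Rational(1, 2)), Mul(-1, Add(Mul(6, -10), 2))) = Add(Mul(2, Pow(2, Rational(1, 2))), Mul(-1, Add(-60, 2))) = Add(Mul(2, Pow(2, Rational(1, 2))), Mul(-1, -58)) = Add(Mul(2, Pow(2, Rational(1, 2))), 58) = Add(58, Mul(2, Pow(2, Rational(1, 2))))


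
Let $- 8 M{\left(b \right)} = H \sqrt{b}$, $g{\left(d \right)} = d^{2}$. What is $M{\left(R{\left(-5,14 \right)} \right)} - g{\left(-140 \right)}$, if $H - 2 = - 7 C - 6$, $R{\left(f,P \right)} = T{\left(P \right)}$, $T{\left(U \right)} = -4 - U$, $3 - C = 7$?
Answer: $-19600 - 9 i \sqrt{2} \approx -19600.0 - 12.728 i$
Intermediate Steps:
$C = -4$ ($C = 3 - 7 = -4$)
$R{\left(f,P \right)} = -4 - P$
$H = 24$ ($H = 2 - -22 = 2 + \left(28 - 6\right) = 2 + 22 = 24$)
$M{\left(b \right)} = - 3 \sqrt{b}$ ($M{\left(b \right)} = - \frac{24 \sqrt{b}}{8} = - 3 \sqrt{b}$)
$M{\left(R{\left(-5,14 \right)} \right)} - g{\left(-140 \right)} = - 3 \sqrt{-4 - 14} - \left(-140\right)^{2} = - 3 \sqrt{-4 - 14} - 19600 = - 3 \sqrt{-18} - 19600 = - 3 \cdot 3 i \sqrt{2} - 19600 = - 9 i \sqrt{2} - 19600 = -19600 - 9 i \sqrt{2}$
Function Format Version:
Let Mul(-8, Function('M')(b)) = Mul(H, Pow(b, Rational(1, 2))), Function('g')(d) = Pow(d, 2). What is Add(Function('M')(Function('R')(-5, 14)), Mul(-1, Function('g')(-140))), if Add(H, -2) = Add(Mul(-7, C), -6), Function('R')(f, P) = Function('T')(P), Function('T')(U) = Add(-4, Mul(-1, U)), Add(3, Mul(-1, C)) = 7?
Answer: Add(-19600, Mul(-9, I, Pow(2, Rational(1, 2)))) ≈ Add(-19600., Mul(-12.728, I))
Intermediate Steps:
C = -4 (C = Add(3, Mul(-1, 7)) = Add(3, -7) = -4)
Function('R')(f, P) = Add(-4, Mul(-1, P))
H = 24 (H = Add(2, Add(Mul(-7, -4), -6)) = Add(2, Add(28, -6)) = Add(2, 22) = 24)
Function('M')(b) = Mul(-3, Pow(b, Rational(1, 2))) (Function('M')(b) = Mul(Rational(-1, 8), Mul(24, Pow(b, Rational(1, 2)))) = Mul(-3, Pow(b, Rational(1, 2))))
Add(Function('M')(Function('R')(-5, 14)), Mul(-1, Function('g')(-140))) = Add(Mul(-3, Pow(Add(-4, Mul(-1, 14)), Rational(1, 2))), Mul(-1, Pow(-140, 2))) = Add(Mul(-3, Pow(Add(-4, -14), Rational(1, 2))), Mul(-1, 19600)) = Add(Mul(-3, Pow(-18, Rational(1, 2))), -19600) = Add(Mul(-3, Mul(3, I, Pow(2, Rational(1, 2)))), -19600) = Add(Mul(-9, I, Pow(2, Rational(1, 2))), -19600) = Add(-19600, Mul(-9, I, Pow(2, Rational(1, 2))))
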